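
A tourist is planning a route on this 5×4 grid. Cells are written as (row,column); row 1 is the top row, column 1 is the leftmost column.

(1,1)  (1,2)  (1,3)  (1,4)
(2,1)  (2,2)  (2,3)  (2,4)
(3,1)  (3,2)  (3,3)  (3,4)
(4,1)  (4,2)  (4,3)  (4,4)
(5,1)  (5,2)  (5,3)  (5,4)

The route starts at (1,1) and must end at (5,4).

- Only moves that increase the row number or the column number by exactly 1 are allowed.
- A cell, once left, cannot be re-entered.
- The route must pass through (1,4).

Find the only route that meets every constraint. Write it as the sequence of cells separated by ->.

(1,1) -> (1,2) -> (1,3) -> (1,4) -> (2,4) -> (3,4) -> (4,4) -> (5,4)

Moves only go right or down, so the column and row indices never decrease.
Route from (1,1): right 3 to (1,4), down 4 to (5,4) — 7 moves in all.
Check: all required cells visited.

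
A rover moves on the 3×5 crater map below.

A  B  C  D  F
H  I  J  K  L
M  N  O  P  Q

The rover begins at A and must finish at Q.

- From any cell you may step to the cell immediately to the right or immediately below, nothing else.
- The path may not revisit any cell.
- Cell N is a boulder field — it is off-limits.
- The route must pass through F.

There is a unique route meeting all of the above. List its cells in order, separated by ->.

Moves only go right or down, so the column and row indices never decrease.
Route from A: right 4 to F, down 2 to Q — 6 moves in all.
Check: all required cells visited.

A -> B -> C -> D -> F -> L -> Q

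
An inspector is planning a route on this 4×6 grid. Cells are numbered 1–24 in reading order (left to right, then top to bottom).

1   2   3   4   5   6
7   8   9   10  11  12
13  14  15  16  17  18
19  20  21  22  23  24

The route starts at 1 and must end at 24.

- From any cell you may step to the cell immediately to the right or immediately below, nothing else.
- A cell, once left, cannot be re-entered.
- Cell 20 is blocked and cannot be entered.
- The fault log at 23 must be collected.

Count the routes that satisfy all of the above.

A right/down-only route from 1 to 24 makes exactly 3 down-moves and 5 right-moves in some order.
With no other constraints that would be C(8,3) = 56 routes.
Split at 23 and multiply the segment counts (each segment already excludes blocked cells): 1→23: 31; 23→24: 1; product = 31.
That gives 31 routes.

31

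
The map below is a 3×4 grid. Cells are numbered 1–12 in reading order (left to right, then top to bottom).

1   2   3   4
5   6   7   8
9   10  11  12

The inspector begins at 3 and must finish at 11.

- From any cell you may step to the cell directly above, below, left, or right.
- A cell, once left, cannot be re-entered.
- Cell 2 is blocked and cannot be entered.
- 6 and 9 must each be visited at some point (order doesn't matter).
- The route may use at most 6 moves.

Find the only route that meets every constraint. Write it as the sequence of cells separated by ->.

Any route must reach 6 and 9 and still end at 11 within 6 moves, so the order of the required stops is forced.
Route from 3: down to 7, 2× left (reaching 5), down to 9, 2× right (reaching 11) — 6 moves in all.
Check: all required cells visited; 6 ≤ 6 moves.

3 -> 7 -> 6 -> 5 -> 9 -> 10 -> 11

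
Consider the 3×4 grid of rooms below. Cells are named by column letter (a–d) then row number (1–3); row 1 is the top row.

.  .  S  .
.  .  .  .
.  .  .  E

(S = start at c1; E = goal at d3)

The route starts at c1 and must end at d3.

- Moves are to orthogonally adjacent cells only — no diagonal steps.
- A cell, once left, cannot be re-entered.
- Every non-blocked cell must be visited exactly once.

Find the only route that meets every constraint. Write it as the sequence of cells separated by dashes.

Need to visit all 12 open cells exactly once, starting at c1 and ending at d3.
Cell a1 has only two open neighbours (a2 and b1), so the path must pass straight through it: one of those is the cell it's entered from and the other is where it exits.
Route from c1: right to d1, down to d2, 2× left (reaching b2), up to b1, left to a1, 2× down (reaching a3), 3× right (reaching d3) — 11 moves in all.
Check: all 12 open cells covered.

c1 - d1 - d2 - c2 - b2 - b1 - a1 - a2 - a3 - b3 - c3 - d3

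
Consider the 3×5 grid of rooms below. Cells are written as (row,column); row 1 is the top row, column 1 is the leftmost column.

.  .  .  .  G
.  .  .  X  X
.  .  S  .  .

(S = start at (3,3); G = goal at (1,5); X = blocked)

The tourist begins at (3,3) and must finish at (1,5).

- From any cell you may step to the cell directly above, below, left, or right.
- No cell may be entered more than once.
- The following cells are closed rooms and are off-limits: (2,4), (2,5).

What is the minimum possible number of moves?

The Manhattan distance from (3,3) to (1,5) is |3−1| + |3−5| = 4, so at least 4 moves are needed.
A route of 4 moves achieves this: (3,3) → (2,3) → (1,3) → (1,4) → (1,5).
Since 4 matches the lower bound, it is optimal.

4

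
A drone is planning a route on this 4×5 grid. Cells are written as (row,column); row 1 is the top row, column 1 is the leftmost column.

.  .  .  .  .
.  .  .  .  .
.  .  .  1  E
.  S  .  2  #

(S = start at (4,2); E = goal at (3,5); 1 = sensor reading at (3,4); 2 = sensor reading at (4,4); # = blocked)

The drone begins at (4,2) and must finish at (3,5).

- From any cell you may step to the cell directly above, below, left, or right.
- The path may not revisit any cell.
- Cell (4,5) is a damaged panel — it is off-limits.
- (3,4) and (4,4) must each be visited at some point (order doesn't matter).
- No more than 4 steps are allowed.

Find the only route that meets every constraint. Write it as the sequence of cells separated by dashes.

Any route must reach (3,4) and (4,4) and still end at (3,5) within 4 moves, so the order of the required stops is forced.
Route from (4,2): right 2 to (4,4), up 1 to (3,4), right 1 to (3,5) — 4 moves in all.
Check: all required cells visited; 4 ≤ 4 moves.

(4,2) - (4,3) - (4,4) - (3,4) - (3,5)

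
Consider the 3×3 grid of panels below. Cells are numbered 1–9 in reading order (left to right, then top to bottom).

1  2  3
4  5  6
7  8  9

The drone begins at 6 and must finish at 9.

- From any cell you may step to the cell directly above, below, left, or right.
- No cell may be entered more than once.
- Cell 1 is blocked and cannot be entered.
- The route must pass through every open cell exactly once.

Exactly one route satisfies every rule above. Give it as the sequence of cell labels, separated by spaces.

6 3 2 5 4 7 8 9

Need to visit all 8 open cells exactly once, starting at 6 and ending at 9.
Cell 4 has only two open neighbours (7 and 5), so the path must pass straight through it: one of those is the cell it's entered from and the other is where it exits.
Route from 6: up to 3, left to 2, down to 5, left to 4, down to 7, 2× right (reaching 9) — 7 moves in all.
Check: all 8 open cells covered.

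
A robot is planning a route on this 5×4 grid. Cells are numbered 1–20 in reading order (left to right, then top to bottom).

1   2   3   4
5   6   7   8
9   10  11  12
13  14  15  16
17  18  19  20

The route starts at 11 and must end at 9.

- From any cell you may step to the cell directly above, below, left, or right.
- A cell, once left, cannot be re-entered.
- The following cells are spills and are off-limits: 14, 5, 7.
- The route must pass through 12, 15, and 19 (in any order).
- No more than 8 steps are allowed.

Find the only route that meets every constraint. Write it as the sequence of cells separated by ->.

11 -> 12 -> 16 -> 15 -> 19 -> 18 -> 17 -> 13 -> 9

The 8-move cap with required stops at 12, 15, 19 leaves no slack for detours.
Route from 11: right to 12, down to 16, left to 15, down to 19, 2× left (reaching 17), 2× up (reaching 9) — 8 moves in all.
Check: all required cells visited; 8 ≤ 8 moves.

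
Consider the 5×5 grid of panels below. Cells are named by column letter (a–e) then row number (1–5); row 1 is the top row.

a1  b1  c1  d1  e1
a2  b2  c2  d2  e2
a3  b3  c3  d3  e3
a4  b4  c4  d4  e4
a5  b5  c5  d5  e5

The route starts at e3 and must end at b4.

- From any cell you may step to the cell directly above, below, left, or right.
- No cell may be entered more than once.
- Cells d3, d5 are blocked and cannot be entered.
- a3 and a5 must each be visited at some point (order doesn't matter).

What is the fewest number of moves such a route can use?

Any route passes through a3 and a5 in some order between e3 and b4. Summing Manhattan distances along each leg and taking the cheapest ordering (e3 → a3 → a5 → b4) gives a lower bound of 4 + 2 + 2 = 8 moves.
That bound ignores the blocked cells. Measuring each leg by the fewest moves that actually steer around them (e3→a3: 6; a3→a5: 2; a5→b4: 2) raises the lower bound to 10.
A route of 10 moves exists: e3 → e2 → d2 → c2 → c3 → b3 → a3 → a4 → a5 → b5 → b4.
Since 10 matches that lower bound, it is optimal.

10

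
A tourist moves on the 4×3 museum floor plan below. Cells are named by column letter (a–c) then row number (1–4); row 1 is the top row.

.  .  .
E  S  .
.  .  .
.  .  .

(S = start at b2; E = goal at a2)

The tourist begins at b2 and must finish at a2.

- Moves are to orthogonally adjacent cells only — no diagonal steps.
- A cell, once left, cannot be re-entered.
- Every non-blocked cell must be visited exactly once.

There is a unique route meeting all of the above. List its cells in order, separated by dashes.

Need to visit all 12 open cells exactly once, starting at b2 and ending at a2.
Cell c1 has only two open neighbours (c2 and b1), so the path must pass straight through it: one of those is the cell it's entered from and the other is where it exits.
Route from b2: down to b3, left to a3, down to a4, 2× right (reaching c4), 3× up (reaching c1), 2× left (reaching a1), down to a2 — 11 moves in all.
Check: all 12 open cells covered.

b2 - b3 - a3 - a4 - b4 - c4 - c3 - c2 - c1 - b1 - a1 - a2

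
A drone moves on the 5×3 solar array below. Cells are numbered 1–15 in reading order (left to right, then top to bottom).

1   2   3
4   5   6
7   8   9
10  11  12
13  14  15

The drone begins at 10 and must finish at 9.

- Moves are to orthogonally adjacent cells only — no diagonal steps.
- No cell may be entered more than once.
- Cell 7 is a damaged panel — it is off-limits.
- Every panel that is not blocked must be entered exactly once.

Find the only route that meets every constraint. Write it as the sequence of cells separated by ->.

10 -> 13 -> 14 -> 15 -> 12 -> 11 -> 8 -> 5 -> 4 -> 1 -> 2 -> 3 -> 6 -> 9

Need to visit all 14 open cells exactly once, starting at 10 and ending at 9.
Route from 10: down 1 to 13, right 2 to 15, up 1 to 12, left 1 to 11, up 2 to 5, left 1 to 4, up 1 to 1, right 2 to 3, down 2 to 9 — 13 moves in all.
Check: all 14 open cells covered.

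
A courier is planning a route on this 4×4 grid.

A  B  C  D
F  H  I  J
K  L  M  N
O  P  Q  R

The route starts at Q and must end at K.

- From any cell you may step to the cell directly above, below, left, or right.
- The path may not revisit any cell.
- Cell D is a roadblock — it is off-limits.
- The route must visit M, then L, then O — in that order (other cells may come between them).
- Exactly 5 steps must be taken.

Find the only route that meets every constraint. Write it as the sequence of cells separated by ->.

The waypoints must appear in the order M, L, O, with no cell reused.
Route from Q: up 1 to M, left 1 to L, down 1 to P, left 1 to O, up 1 to K — 5 moves in all.
Check: order respected (M at step 1, L at step 2, O at step 4); 5 moves as required.

Q -> M -> L -> P -> O -> K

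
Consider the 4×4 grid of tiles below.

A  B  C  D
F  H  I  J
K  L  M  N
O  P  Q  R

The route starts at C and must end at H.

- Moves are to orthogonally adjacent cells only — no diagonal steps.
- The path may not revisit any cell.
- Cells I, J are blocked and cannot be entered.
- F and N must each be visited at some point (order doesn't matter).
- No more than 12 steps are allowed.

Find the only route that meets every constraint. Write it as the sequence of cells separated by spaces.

Any route must reach F and N and still end at H within 12 moves, so the order of the required stops is forced.
Route from C: 2× left (reaching A), 3× down (reaching O), 3× right (reaching R), up to N, 2× left (reaching L), up to H — 12 moves in all.
Check: all required cells visited; 12 ≤ 12 moves.

C B A F K O P Q R N M L H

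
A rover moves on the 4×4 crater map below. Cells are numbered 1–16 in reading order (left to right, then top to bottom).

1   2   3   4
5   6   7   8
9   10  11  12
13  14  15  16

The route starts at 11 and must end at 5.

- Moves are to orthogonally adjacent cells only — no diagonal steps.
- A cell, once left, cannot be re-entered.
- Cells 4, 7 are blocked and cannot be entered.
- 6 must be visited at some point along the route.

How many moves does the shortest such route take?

Any route passes through 6 somewhere between 11 and 5. Summing Manhattan distances along the two legs (11 → 6 → 5) gives a lower bound of 2 + 1 = 3 moves.
A route of 3 moves achieves this: 11 → 10 → 6 → 5.
Since 3 matches the lower bound, it is optimal.

3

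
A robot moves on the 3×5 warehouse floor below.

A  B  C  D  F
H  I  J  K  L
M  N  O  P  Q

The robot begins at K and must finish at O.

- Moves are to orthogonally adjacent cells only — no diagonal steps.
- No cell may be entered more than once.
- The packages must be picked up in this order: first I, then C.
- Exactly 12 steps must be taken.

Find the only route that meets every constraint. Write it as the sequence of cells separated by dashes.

K - J - I - H - A - B - C - D - F - L - Q - P - O

The waypoints must appear in the order I, C, with no cell reused.
Route from K: 3× left (reaching H), up to A, 4× right (reaching F), 2× down (reaching Q), 2× left (reaching O) — 12 moves in all.
Check: order respected (I at step 2, C at step 6); 12 moves as required.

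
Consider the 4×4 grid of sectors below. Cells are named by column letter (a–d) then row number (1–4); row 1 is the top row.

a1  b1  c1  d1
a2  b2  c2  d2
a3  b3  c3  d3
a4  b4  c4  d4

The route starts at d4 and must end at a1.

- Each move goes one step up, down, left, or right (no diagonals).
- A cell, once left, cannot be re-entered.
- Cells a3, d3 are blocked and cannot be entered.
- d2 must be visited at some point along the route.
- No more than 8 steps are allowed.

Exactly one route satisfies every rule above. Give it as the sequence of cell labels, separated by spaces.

d4 c4 c3 c2 d2 d1 c1 b1 a1

The budget equals the shortest possible length, so every move has to be on a shortest route through the required cells.
Route from d4: left 1 to c4, up 2 to c2, right 1 to d2, up 1 to d1, left 3 to a1 — 8 moves in all.
Check: all required cells visited; 8 ≤ 8 moves.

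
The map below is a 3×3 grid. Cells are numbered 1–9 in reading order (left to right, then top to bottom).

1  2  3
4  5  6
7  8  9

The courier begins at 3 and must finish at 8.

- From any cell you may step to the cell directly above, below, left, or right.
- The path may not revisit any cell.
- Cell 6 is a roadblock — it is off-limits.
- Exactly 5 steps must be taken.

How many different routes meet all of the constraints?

Need simple routes of exactly 5 moves from 3 to 8 (Manhattan distance 3, so 1 moves are spent on a detour and 1 undoing it).
Enumerating: 3 2 5 4 7 8 | 3 2 1 4 7 8 | 3 2 1 4 5 8.
That gives 3 routes.

3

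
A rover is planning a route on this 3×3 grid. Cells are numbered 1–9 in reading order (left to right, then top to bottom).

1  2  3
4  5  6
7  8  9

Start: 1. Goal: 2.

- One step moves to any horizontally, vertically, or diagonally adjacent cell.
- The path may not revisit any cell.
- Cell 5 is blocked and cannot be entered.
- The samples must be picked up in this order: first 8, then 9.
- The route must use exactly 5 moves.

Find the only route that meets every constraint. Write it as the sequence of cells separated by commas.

1, 4, 8, 9, 6, 2

The waypoints must appear in the order 8, 9, with no cell reused.
Route from 1: down to 4, down-right to 8, right to 9, up to 6, up-left to 2 — 5 moves in all.
Check: order respected (8 at step 2, 9 at step 3); 5 moves as required.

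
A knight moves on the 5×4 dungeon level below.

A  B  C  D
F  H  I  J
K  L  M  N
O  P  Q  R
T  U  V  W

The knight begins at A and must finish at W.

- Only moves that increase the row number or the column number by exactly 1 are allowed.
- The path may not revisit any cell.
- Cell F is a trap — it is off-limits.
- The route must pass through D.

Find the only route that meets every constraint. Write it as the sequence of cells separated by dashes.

Moves only go right or down, so the column and row indices never decrease.
Route from A: 3× right (reaching D), 4× down (reaching W) — 7 moves in all.
Check: all required cells visited.

A - B - C - D - J - N - R - W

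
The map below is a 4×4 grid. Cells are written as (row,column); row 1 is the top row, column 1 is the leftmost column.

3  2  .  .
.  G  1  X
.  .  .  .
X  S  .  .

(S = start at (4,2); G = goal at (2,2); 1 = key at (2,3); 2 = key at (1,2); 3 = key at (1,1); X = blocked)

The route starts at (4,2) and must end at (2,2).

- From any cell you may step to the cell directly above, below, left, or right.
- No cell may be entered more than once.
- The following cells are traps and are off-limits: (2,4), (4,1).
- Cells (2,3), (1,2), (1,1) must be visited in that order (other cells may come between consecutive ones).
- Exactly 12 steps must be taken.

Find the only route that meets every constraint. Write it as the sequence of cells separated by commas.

(4,2), (4,3), (4,4), (3,4), (3,3), (2,3), (1,3), (1,2), (1,1), (2,1), (3,1), (3,2), (2,2)

The waypoints must appear in the order (2,3), (1,2), (1,1), with no cell reused.
Route from (4,2): right 2 to (4,4), up 1 to (3,4), left 1 to (3,3), up 2 to (1,3), left 2 to (1,1), down 2 to (3,1), right 1 to (3,2), up 1 to (2,2) — 12 moves in all.
Check: order respected (1 at step 5, 2 at step 7, 3 at step 8); 12 moves as required.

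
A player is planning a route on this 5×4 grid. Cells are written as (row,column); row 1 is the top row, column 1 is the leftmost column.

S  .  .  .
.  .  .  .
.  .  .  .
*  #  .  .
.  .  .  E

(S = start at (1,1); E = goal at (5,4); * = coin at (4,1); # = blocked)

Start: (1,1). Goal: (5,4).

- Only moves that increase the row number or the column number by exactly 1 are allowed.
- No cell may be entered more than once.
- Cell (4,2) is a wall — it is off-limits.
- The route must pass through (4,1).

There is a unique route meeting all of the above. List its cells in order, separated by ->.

Moves only go right or down, so the column and row indices never decrease.
Route from (1,1): 4× down (reaching (5,1)), 3× right (reaching (5,4)) — 7 moves in all.
Check: all required cells visited.

(1,1) -> (2,1) -> (3,1) -> (4,1) -> (5,1) -> (5,2) -> (5,3) -> (5,4)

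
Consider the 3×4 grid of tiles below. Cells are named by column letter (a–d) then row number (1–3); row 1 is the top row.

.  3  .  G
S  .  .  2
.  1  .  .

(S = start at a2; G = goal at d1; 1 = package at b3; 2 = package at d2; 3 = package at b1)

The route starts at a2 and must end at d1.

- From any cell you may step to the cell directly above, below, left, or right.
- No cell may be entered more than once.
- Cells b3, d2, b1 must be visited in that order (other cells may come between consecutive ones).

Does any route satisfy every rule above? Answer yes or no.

One route that works: a2 → a3 → b3 → c3 → d3 → d2 → c2 → b2 → b1 → c1 → d1.

yes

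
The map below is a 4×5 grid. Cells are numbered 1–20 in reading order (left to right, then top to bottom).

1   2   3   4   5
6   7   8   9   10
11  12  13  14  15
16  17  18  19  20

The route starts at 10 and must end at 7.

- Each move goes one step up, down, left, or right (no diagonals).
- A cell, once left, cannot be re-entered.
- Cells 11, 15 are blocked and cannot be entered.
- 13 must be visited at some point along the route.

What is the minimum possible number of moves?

Any route passes through 13 somewhere between 10 and 7. Summing Manhattan distances along the two legs (10 → 13 → 7) gives a lower bound of 3 + 2 = 5 moves.
A route of 5 moves achieves this: 10 → 9 → 14 → 13 → 8 → 7.
Since 5 matches the lower bound, it is optimal.

5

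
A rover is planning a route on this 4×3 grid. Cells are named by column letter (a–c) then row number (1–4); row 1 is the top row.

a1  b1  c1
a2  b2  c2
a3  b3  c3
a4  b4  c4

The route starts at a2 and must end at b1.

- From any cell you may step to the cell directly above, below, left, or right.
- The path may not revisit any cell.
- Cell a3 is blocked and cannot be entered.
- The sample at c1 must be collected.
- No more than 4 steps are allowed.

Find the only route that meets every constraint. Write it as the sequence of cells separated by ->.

a2 -> b2 -> c2 -> c1 -> b1

Any route must reach c1 and still end at b1 within 4 moves, so the order of the required stops is forced.
Route from a2: right 2 to c2, up 1 to c1, left 1 to b1 — 4 moves in all.
Check: all required cells visited; 4 ≤ 4 moves.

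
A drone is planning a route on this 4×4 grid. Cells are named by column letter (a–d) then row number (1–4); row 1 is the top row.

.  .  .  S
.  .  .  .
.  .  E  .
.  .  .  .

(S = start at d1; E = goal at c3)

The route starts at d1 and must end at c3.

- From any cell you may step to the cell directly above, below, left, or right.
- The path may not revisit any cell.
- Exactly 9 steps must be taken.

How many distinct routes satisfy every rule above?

Need simple routes of exactly 9 moves from d1 to c3 (Manhattan distance 3, so 3 moves are spent on a detour and 3 undoing it).
Branch systematically from the start, pruning whenever the remaining move budget drops below the Manhattan distance to c3 or differs from it in parity. Grouping the completions by first move — via d2: 12; via c1: 19 — and summing: 12 + 19 = 31.
That gives 31 routes.

31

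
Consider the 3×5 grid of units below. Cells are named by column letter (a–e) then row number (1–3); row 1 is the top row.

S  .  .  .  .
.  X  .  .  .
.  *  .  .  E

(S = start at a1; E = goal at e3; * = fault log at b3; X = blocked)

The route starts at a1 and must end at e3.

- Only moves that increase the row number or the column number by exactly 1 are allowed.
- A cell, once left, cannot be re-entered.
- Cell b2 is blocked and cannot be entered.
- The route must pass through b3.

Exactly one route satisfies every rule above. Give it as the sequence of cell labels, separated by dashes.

a1 - a2 - a3 - b3 - c3 - d3 - e3

Moves only go right or down, so the column and row indices never decrease.
Route from a1: 2× down (reaching a3), 4× right (reaching e3) — 6 moves in all.
Check: all required cells visited.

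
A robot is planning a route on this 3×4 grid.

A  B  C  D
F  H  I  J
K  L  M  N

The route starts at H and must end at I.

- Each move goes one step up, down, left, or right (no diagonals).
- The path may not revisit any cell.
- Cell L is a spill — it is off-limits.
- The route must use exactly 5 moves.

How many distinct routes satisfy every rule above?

2

Need simple routes of exactly 5 moves from H to I (Manhattan distance 1, so 2 moves are spent on a detour and 2 undoing it).
Enumerating: H B C D J I | H F A B C I.
That gives 2 routes.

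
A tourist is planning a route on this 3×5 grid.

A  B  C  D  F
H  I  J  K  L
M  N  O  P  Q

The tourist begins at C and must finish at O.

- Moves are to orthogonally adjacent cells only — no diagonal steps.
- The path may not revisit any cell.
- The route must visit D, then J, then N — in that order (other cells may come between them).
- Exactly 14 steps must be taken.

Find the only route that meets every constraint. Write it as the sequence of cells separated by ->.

The waypoints must appear in the order D, J, N, with no cell reused.
Route from C: right 2 to F, down 2 to Q, left 1 to P, up 1 to K, left 2 to I, up 1 to B, left 1 to A, down 2 to M, right 2 to O — 14 moves in all.
Check: order respected (D at step 1, J at step 7, N at step 13); 14 moves as required.

C -> D -> F -> L -> Q -> P -> K -> J -> I -> B -> A -> H -> M -> N -> O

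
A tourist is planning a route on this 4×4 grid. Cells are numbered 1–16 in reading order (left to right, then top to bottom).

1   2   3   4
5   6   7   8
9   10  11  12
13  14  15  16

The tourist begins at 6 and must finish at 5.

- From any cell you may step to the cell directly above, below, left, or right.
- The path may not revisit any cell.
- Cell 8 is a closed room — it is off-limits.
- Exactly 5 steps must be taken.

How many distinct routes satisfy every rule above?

3

Need simple routes of exactly 5 moves from 6 to 5 (Manhattan distance 1, so 2 moves are spent on a detour and 2 undoing it).
Enumerating: 6 10 14 13 9 5 | 6 7 3 2 1 5 | 6 7 11 10 9 5.
That gives 3 routes.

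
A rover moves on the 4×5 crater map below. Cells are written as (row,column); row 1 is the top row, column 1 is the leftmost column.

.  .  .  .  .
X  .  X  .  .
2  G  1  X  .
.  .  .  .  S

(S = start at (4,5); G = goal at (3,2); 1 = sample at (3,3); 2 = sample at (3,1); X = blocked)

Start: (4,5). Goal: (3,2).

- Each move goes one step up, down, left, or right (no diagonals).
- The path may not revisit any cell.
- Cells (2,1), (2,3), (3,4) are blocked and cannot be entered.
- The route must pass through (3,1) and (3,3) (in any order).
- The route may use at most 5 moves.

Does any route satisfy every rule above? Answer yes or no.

Even ignoring the no-revisit rule, getting from (4,5) to (3,2), taking the cheapest ordering (4,5) → (3,3) → (3,1) → (3,2) needs at least 3 + 2 + 1 = 6 moves (Manhattan distance per leg), which exceeds the 5-move limit.

no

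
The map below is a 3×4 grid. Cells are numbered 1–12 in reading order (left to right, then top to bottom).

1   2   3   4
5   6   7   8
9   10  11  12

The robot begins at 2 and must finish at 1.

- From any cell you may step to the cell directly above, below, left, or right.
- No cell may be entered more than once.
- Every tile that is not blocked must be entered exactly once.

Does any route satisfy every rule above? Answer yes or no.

One route that works: 2 → 6 → 7 → 3 → 4 → 8 → 12 → 11 → 10 → 9 → 5 → 1.

yes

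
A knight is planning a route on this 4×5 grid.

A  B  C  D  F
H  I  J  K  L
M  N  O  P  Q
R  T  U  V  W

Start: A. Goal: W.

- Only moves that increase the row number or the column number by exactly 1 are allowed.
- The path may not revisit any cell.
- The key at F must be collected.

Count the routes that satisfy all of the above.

1

A right/down-only route from A to W makes exactly 3 down-moves and 4 right-moves in some order.
With no other constraints that would be C(7,3) = 35 routes.
Split at F and multiply the segment counts: A→F: 1; F→W: 1; product = 1.
That gives 1 route.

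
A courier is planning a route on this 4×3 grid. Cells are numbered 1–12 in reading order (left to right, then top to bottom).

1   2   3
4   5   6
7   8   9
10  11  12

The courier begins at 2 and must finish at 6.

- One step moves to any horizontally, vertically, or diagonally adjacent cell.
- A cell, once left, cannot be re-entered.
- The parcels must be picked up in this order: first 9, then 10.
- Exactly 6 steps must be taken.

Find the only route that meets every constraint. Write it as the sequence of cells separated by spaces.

2 5 9 11 10 8 6

The waypoints must appear in the order 9, 10, with no cell reused.
Route from 2: down to 5, down-right to 9, down-left to 11, left to 10, 2× up-right (reaching 6) — 6 moves in all.
Check: order respected (9 at step 2, 10 at step 4); 6 moves as required.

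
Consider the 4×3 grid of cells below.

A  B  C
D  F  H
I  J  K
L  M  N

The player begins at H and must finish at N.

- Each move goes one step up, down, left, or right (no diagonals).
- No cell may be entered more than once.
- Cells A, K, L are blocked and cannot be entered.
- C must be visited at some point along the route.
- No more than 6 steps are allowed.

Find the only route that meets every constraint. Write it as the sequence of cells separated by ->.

H -> C -> B -> F -> J -> M -> N

The 6-move cap with required stops at C leaves no slack for detours.
Route from H: up 1 to C, left 1 to B, down 3 to M, right 1 to N — 6 moves in all.
Check: all required cells visited; 6 ≤ 6 moves.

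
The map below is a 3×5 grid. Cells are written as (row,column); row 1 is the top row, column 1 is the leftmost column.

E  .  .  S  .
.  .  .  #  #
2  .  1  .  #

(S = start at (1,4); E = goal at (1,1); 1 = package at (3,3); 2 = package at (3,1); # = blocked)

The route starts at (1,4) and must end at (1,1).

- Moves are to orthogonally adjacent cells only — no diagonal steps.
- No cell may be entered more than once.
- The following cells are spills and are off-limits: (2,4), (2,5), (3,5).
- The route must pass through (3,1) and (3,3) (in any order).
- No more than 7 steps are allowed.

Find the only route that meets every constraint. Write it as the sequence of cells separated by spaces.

(1,4) (1,3) (2,3) (3,3) (3,2) (3,1) (2,1) (1,1)

The 7-move cap with required stops at (3,1), (3,3) leaves no slack for detours.
Route from (1,4): left to (1,3), 2× down (reaching (3,3)), 2× left (reaching (3,1)), 2× up (reaching (1,1)) — 7 moves in all.
Check: all required cells visited; 7 ≤ 7 moves.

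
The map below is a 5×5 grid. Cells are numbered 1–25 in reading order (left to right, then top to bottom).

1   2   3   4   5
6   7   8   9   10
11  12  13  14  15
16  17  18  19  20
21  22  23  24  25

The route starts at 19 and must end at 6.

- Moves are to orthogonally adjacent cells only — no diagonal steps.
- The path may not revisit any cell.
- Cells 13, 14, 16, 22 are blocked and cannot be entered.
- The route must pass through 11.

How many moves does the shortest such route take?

Any route passes through 11 somewhere between 19 and 6. Summing Manhattan distances along the two legs (19 → 11 → 6) gives a lower bound of 4 + 1 = 5 moves.
A route of 5 moves achieves this: 19 → 18 → 17 → 12 → 11 → 6.
Since 5 matches the lower bound, it is optimal.

5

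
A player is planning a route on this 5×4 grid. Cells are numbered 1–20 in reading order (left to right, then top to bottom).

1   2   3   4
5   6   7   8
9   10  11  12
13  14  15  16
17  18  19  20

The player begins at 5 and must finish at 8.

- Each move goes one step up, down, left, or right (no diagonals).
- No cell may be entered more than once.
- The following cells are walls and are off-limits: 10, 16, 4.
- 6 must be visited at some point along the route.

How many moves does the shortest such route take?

3

Any route passes through 6 somewhere between 5 and 8. Summing Manhattan distances along the two legs (5 → 6 → 8) gives a lower bound of 1 + 2 = 3 moves.
A route of 3 moves achieves this: 5 → 6 → 7 → 8.
Since 3 matches the lower bound, it is optimal.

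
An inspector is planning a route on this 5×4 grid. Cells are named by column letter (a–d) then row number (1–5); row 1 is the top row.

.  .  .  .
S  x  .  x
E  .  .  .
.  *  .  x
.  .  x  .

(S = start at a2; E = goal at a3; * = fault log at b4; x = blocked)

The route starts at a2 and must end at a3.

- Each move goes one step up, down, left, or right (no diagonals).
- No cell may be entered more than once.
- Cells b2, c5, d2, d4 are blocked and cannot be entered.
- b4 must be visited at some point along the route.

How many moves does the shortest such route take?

9

Any route passes through b4 somewhere between a2 and a3. Summing Manhattan distances along the two legs (a2 → b4 → a3) gives a lower bound of 3 + 2 = 5 moves.
The shortest route satisfying every rule uses 9 moves: a2 → a1 → b1 → c1 → c2 → c3 → c4 → b4 → b3 → a3.
The no-revisit rule (legs can't share cells) pushes the minimum above the 5-move bound; an exhaustive check rules out every length from 5 to 8 (on a 4-connected grid the length of any start-to-goal walk has the same parity as the Manhattan bound, so only lengths 5, 7, 9, … need checking), leaving 9 as the minimum.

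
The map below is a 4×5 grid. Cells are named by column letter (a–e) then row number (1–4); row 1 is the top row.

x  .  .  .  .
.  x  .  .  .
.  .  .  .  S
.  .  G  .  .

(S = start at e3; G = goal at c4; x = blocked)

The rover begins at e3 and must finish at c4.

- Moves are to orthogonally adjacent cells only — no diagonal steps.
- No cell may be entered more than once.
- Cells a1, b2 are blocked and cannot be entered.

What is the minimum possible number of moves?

3

The Manhattan distance from e3 to c4 is |3−4| + |5−3| = 3, so at least 3 moves are needed.
A route of 3 moves achieves this: e3 → e4 → d4 → c4.
Since 3 matches the lower bound, it is optimal.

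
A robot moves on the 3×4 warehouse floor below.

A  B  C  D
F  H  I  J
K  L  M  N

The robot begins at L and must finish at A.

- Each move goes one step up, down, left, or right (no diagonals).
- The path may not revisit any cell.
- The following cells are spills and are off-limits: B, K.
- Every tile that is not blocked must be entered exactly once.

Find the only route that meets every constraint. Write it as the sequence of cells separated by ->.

Need to visit all 10 open cells exactly once, starting at L and ending at A.
Route from L: 2× right (reaching N), 2× up (reaching D), left to C, down to I, 2× left (reaching F), up to A — 9 moves in all.
Check: all 10 open cells covered.

L -> M -> N -> J -> D -> C -> I -> H -> F -> A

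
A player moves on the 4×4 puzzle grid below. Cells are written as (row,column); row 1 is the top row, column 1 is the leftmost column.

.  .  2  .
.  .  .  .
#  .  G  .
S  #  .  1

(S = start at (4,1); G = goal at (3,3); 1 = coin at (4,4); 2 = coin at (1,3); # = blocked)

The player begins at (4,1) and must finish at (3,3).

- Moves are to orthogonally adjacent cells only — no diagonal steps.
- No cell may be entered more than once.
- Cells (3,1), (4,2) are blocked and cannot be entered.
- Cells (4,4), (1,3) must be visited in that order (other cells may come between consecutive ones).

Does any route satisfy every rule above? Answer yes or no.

The blocked cells wall (4,4) off from (4,1) completely — no sequence of moves reaches it at all, so no route can satisfy the rules.

no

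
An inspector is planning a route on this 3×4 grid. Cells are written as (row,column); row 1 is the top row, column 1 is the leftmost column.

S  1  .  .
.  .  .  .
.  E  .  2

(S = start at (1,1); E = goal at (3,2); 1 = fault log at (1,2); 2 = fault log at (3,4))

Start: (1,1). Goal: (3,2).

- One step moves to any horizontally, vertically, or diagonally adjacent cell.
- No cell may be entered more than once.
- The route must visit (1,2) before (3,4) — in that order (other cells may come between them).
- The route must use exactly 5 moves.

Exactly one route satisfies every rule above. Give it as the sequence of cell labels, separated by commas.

The waypoints must appear in the order (1,2), (3,4), with no cell reused.
Route from (1,1): right to (1,2), 2× down-right (reaching (3,4)), 2× left (reaching (3,2)) — 5 moves in all.
Check: order respected (1 at step 1, 2 at step 3); 5 moves as required.

(1,1), (1,2), (2,3), (3,4), (3,3), (3,2)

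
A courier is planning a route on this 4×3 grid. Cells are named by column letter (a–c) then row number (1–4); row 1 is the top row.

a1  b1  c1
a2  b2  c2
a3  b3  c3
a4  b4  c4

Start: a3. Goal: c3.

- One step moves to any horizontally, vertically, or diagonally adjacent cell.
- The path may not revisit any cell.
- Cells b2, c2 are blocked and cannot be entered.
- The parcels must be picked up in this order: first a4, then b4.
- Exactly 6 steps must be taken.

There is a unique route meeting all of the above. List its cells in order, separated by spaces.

a3 a2 b3 a4 b4 c4 c3

The waypoints must appear in the order a4, b4, with no cell reused.
Route from a3: up 1 to a2, down-right 1 to b3, down-left 1 to a4, right 2 to c4, up 1 to c3 — 6 moves in all.
Check: order respected (a4 at step 3, b4 at step 4); 6 moves as required.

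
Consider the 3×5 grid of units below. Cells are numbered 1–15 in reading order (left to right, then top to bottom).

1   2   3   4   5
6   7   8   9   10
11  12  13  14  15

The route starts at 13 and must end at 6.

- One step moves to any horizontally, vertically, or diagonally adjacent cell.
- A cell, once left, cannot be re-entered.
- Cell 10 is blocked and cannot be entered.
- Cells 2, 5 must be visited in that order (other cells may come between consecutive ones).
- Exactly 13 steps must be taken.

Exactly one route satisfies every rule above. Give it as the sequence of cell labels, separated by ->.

The waypoints must appear in the order 2, 5, with no cell reused.
Route from 13: up-left 2 to 1, right 4 to 5, down-left 1 to 9, down-right 1 to 15, left 1 to 14, up-left 1 to 8, down-left 1 to 12, left 1 to 11, up 1 to 6 — 13 moves in all.
Check: order respected (2 at step 3, 5 at step 6); 13 moves as required.

13 -> 7 -> 1 -> 2 -> 3 -> 4 -> 5 -> 9 -> 15 -> 14 -> 8 -> 12 -> 11 -> 6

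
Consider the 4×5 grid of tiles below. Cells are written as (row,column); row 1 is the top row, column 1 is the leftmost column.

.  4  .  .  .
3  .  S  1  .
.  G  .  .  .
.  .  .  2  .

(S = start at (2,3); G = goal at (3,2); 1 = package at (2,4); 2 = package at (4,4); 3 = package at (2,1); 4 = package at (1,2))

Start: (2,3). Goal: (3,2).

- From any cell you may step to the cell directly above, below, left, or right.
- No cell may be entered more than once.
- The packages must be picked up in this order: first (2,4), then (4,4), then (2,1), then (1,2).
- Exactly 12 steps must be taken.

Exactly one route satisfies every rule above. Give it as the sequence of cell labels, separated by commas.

The waypoints must appear in the order (2,4), (4,4), (2,1), (1,2), with no cell reused.
Route from (2,3): right to (2,4), 2× down (reaching (4,4)), 3× left (reaching (4,1)), 3× up (reaching (1,1)), right to (1,2), 2× down (reaching (3,2)) — 12 moves in all.
Check: order respected (1 at step 1, 2 at step 3, 3 at step 8, 4 at step 10); 12 moves as required.

(2,3), (2,4), (3,4), (4,4), (4,3), (4,2), (4,1), (3,1), (2,1), (1,1), (1,2), (2,2), (3,2)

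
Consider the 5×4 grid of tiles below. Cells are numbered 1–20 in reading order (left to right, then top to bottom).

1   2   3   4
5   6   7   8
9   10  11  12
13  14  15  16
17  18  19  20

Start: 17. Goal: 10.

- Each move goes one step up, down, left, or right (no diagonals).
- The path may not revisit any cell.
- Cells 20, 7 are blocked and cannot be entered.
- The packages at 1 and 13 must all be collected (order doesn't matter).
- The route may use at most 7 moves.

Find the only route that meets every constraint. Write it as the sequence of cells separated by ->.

17 -> 13 -> 9 -> 5 -> 1 -> 2 -> 6 -> 10

The budget equals the shortest possible length, so every move has to be on a shortest route through the required cells.
Route from 17: up 4 to 1, right 1 to 2, down 2 to 10 — 7 moves in all.
Check: all required cells visited; 7 ≤ 7 moves.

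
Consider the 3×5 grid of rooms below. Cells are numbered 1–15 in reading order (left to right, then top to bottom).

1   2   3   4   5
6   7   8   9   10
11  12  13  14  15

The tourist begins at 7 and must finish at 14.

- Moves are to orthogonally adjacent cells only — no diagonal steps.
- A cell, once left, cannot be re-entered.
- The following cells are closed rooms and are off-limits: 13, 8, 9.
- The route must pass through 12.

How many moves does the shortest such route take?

11

Any route passes through 12 somewhere between 7 and 14. Summing Manhattan distances along the two legs (7 → 12 → 14) gives a lower bound of 1 + 2 = 3 moves.
That bound ignores the blocked cells. Measuring each leg by the fewest moves that actually steer around them (7→12: 1; 12→14: 8) raises the lower bound to 9.
The shortest route satisfying every rule uses 11 moves: 7 → 12 → 11 → 6 → 1 → 2 → 3 → 4 → 5 → 10 → 15 → 14.
The no-revisit rule (legs can't share cells) pushes the minimum above the 9-move bound; an exhaustive check rules out every length from 9 to 10, leaving 11 as the minimum.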